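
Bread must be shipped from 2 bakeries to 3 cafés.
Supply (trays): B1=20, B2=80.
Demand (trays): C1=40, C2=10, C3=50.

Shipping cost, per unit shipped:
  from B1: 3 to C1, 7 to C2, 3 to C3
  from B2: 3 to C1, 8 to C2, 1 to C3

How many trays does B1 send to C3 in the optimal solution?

0

Optimal shipments:
  B1 to C1: 10 × 3 = 30
  B1 to C2: 10 × 7 = 70
  B2 to C1: 30 × 3 = 90
  B2 to C3: 50 × 1 = 50
Total cost = 240.
The route B1→C3 is not used.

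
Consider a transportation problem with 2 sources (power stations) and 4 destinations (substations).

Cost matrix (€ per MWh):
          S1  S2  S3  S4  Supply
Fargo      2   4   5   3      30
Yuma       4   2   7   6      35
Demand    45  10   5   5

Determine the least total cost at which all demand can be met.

An optimal shipping plan:
  Fargo–S1: 20 MWh
  Fargo–S3: 5 MWh
  Fargo–S4: 5 MWh
  Yuma–S1: 25 MWh
  Yuma–S2: 10 MWh
Total cost = €200.

200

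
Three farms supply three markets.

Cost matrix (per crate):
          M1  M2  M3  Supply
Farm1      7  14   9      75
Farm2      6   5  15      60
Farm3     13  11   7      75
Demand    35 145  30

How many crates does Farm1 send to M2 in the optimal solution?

10

The minimum-cost plan:
  Farm1 to M1: 35 × 7 = 245
  Farm1 to M2: 10 × 14 = 140
  Farm1 to M3: 30 × 9 = 270
  Farm2 to M2: 60 × 5 = 300
  Farm3 to M2: 75 × 11 = 825
Total cost = 1780.
So Farm1→M2 carries 10 crates.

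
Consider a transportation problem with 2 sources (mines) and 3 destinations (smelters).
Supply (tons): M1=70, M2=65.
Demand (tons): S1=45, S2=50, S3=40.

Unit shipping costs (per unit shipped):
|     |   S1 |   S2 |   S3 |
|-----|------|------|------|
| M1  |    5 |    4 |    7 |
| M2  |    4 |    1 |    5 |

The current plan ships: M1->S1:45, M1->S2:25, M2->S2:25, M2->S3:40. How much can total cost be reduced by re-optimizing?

Current plan cost = 45·5 + 25·4 + 25·1 + 40·5 = 550.
Optimal plan:
  M1→S1: 45 × 5 = 225
  M1→S3: 25 × 7 = 175
  M2→S2: 50 × 1 = 50
  M2→S3: 15 × 5 = 75
Optimal cost = 525.
Saving = 550 − 525 = 25.

25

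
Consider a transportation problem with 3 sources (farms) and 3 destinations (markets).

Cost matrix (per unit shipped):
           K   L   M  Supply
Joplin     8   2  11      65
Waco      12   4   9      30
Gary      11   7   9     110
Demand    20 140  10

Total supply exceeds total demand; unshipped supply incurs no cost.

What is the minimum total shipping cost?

875

One minimum-cost allocation:
  Joplin->L: 65 × 2 = 130
  Waco->L: 30 × 4 = 120
  Gary->K: 20 × 11 = 220
  Gary->L: 45 × 7 = 315
  Gary->M: 10 × 9 = 90
Total = 130 + 120 + 220 + 315 + 90 = 875.
(Supply check: Joplin ships 65; Waco ships 30; Gary ships 75.)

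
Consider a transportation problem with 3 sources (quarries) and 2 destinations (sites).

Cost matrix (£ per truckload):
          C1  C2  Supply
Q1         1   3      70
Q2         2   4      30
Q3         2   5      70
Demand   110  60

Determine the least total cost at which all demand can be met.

Optimal allocation:
  Q1→C1: 10 truckloads
  Q1→C2: 60 truckloads
  Q2→C1: 30 truckloads
  Q3→C1: 70 truckloads
Total cost = £390.

390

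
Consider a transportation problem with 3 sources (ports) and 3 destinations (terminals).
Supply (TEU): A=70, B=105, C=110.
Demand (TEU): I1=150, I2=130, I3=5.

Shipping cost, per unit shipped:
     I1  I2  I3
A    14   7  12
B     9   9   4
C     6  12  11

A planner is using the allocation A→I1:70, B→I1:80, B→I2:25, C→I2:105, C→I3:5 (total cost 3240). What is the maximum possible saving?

1170

Current plan cost = 70·14 + 80·9 + 25·9 + 105·12 + 5·11 = 3240.
Optimal plan:
  A to I2: 70 TEU
  B to I1: 40 TEU
  B to I2: 60 TEU
  B to I3: 5 TEU
  C to I1: 110 TEU
Optimal cost = 2070.
Saving = 3240 − 2070 = 1170.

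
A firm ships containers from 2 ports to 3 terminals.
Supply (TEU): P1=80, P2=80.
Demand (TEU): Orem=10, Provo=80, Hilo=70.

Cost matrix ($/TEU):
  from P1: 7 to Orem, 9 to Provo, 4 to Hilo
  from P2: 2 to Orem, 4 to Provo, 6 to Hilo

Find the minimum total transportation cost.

An optimal shipping plan:
  P1–Orem: 10 × $7 = $70
  P1–Hilo: 70 × $4 = $280
  P2–Provo: 80 × $4 = $320
Total = 70 + 280 + 320 = $670.

670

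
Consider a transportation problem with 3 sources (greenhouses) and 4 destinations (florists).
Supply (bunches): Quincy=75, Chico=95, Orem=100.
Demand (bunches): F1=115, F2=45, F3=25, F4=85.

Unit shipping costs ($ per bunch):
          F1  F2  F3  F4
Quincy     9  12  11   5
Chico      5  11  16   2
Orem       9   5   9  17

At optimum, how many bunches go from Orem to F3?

25

Optimal shipments:
  Quincy->F4: 75 × $5 = $375
  Chico->F1: 85 × $5 = $425
  Chico->F4: 10 × $2 = $20
  Orem->F1: 30 × $9 = $270
  Orem->F2: 45 × $5 = $225
  Orem->F3: 25 × $9 = $225
Total cost = $1540.
So Orem→F3 carries 25 bunches.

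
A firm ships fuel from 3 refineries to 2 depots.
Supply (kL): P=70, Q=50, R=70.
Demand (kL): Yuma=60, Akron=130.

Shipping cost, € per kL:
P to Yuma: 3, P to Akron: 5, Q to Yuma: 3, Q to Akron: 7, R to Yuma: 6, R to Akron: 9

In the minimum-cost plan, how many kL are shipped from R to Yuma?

The minimum-cost plan:
  P–Akron: 70 × €5 = €350
  Q–Yuma: 50 × €3 = €150
  R–Yuma: 10 × €6 = €60
  R–Akron: 60 × €9 = €540
Total cost = €1100.
So R→Yuma carries 10 kL.

10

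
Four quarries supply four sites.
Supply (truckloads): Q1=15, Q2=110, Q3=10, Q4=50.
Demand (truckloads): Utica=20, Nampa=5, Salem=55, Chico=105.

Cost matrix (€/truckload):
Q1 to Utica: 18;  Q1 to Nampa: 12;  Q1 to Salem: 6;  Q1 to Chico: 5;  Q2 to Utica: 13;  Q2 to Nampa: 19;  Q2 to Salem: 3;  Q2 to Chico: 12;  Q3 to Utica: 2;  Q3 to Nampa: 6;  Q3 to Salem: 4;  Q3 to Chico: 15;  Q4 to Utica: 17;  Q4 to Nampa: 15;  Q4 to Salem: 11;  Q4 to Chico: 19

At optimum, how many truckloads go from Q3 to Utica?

Optimal shipments:
  Q1–Chico: 15 truckloads
  Q2–Salem: 55 truckloads
  Q2–Chico: 55 truckloads
  Q3–Utica: 10 truckloads
  Q4–Utica: 10 truckloads
  Q4–Nampa: 5 truckloads
  Q4–Chico: 35 truckloads
Total cost = €1830.
So Q3→Utica carries 10 truckloads.

10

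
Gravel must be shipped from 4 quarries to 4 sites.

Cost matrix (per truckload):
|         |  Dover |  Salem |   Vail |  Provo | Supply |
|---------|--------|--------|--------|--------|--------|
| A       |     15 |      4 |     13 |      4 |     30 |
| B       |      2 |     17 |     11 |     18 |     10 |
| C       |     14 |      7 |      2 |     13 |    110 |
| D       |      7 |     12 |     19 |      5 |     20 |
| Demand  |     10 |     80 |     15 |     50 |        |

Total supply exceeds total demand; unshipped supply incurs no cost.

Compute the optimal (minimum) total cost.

830

An optimal shipping plan:
  A→Provo: 30 truckloads
  B→Dover: 10 truckloads
  C→Salem: 80 truckloads
  C→Vail: 15 truckloads
  D→Provo: 20 truckloads
Total cost = 830.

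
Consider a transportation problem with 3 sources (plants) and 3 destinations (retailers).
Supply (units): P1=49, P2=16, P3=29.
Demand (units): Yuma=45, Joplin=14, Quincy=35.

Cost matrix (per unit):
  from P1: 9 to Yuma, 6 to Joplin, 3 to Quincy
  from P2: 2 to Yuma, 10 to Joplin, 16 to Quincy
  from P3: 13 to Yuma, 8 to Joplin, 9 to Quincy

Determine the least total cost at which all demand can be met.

Optimal allocation:
  P1–Yuma: 14 × 9 = 126
  P1–Quincy: 35 × 3 = 105
  P2–Yuma: 16 × 2 = 32
  P3–Yuma: 15 × 13 = 195
  P3–Joplin: 14 × 8 = 112
Total = 126 + 105 + 32 + 195 + 112 = 570.

570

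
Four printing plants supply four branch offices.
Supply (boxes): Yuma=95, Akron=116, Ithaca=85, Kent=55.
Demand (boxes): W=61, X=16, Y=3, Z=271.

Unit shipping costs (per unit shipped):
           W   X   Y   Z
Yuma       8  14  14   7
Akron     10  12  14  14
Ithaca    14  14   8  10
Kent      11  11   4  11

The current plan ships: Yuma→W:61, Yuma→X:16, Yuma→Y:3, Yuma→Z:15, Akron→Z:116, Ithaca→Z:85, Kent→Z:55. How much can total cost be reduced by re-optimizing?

491

Current plan cost = 61·8 + 16·14 + 3·14 + 15·7 + 116·14 + 85·10 + 55·11 = 3938.
Optimal plan:
  Yuma→Z: 95 boxes
  Akron→W: 61 boxes
  Akron→X: 16 boxes
  Akron→Z: 39 boxes
  Ithaca→Z: 85 boxes
  Kent→Y: 3 boxes
  Kent→Z: 52 boxes
Optimal cost = 3447.
Saving = 3938 − 3447 = 491.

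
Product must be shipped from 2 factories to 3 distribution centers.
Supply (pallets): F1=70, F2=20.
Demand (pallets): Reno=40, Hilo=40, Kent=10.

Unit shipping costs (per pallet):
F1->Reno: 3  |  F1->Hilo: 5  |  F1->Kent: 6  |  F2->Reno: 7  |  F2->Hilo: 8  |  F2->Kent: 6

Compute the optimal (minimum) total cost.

410

An optimal shipping plan:
  F1→Reno: 40 pallets
  F1→Hilo: 30 pallets
  F2→Hilo: 10 pallets
  F2→Kent: 10 pallets
Total cost = 410.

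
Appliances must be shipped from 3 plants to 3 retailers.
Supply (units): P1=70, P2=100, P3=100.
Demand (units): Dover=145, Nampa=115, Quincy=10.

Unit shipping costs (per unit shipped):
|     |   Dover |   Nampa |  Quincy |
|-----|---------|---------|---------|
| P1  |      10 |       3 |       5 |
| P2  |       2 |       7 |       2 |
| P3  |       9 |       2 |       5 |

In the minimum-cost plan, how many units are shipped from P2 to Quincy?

The minimum-cost plan:
  P1 to Nampa: 60 × 3 = 180
  P1 to Quincy: 10 × 5 = 50
  P2 to Dover: 100 × 2 = 200
  P3 to Dover: 45 × 9 = 405
  P3 to Nampa: 55 × 2 = 110
Total cost = 945.
The route P2→Quincy is not used.

0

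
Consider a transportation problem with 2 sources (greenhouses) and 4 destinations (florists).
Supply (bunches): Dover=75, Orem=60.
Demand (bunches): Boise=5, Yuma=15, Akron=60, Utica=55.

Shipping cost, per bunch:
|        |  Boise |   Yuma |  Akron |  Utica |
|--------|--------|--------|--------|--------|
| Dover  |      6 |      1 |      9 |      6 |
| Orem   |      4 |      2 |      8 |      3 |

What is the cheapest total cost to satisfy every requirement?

Optimal allocation:
  Dover→Yuma: 15 × 1 = 15
  Dover→Akron: 60 × 9 = 540
  Orem→Boise: 5 × 4 = 20
  Orem→Utica: 55 × 3 = 165
Total = 15 + 540 + 20 + 165 = 740.
(Supply check: Dover ships 75; Orem ships 60.)

740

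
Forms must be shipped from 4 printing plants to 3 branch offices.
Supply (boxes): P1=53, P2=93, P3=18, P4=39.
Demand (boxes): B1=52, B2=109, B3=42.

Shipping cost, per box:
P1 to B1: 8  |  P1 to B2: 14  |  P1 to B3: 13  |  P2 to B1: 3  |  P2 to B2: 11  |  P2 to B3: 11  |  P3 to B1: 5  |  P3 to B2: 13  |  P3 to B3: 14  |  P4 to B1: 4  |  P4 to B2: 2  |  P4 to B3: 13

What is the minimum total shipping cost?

An optimal shipping plan:
  P1 to B2: 11 boxes
  P1 to B3: 42 boxes
  P2 to B1: 34 boxes
  P2 to B2: 59 boxes
  P3 to B1: 18 boxes
  P4 to B2: 39 boxes
Total cost = 1619.

1619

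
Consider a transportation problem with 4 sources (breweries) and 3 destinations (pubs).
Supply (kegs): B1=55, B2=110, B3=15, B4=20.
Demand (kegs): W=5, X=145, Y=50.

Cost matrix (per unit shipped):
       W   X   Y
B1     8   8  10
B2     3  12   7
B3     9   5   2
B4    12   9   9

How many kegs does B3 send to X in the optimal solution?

The minimum-cost plan:
  B1→X: 55 × 8 = 440
  B2→W: 5 × 3 = 15
  B2→X: 55 × 12 = 660
  B2→Y: 50 × 7 = 350
  B3→X: 15 × 5 = 75
  B4→X: 20 × 9 = 180
Total cost = 1720.
So B3→X carries 15 kegs.

15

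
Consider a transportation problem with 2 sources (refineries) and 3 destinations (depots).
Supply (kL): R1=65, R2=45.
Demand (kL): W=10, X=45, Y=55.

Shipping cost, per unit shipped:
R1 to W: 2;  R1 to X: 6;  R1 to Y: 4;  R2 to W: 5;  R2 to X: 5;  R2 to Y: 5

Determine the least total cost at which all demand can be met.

465

An optimal shipping plan:
  R1–W: 10 × 2 = 20
  R1–Y: 55 × 4 = 220
  R2–X: 45 × 5 = 225
Total = 20 + 220 + 225 = 465.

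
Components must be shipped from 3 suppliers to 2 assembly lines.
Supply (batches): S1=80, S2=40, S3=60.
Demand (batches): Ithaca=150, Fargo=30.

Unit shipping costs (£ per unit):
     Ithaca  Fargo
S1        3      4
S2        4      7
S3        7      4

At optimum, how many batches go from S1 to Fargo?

0

The minimum-cost plan:
  S1 to Ithaca: 80 batches
  S2 to Ithaca: 40 batches
  S3 to Ithaca: 30 batches
  S3 to Fargo: 30 batches
Total cost = £730.
The route S1→Fargo is not used.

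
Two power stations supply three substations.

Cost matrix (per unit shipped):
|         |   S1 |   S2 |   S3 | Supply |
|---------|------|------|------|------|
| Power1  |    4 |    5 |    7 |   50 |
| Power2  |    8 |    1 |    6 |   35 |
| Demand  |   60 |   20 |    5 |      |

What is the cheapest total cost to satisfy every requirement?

330

One minimum-cost allocation:
  Power1->S1: 50 × 4 = 200
  Power2->S1: 10 × 8 = 80
  Power2->S2: 20 × 1 = 20
  Power2->S3: 5 × 6 = 30
Total = 200 + 80 + 20 + 30 = 330.
(Supply check: Power1 ships 50; Power2 ships 35.)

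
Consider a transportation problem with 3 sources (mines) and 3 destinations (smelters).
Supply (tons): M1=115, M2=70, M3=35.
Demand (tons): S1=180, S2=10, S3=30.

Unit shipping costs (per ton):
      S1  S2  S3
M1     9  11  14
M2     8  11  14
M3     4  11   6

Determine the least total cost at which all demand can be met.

1815

One minimum-cost allocation:
  M1->S1: 105 tons
  M1->S2: 10 tons
  M2->S1: 70 tons
  M3->S1: 5 tons
  M3->S3: 30 tons
Total cost = 1815.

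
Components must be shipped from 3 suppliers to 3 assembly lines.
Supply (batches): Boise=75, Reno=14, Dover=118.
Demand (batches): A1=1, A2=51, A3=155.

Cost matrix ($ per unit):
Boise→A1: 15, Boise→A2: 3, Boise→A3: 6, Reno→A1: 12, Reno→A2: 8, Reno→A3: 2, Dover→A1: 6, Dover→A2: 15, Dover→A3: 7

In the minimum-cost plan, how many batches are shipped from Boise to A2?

51

The minimum-cost plan:
  Boise–A2: 51 × $3 = $153
  Boise–A3: 24 × $6 = $144
  Reno–A3: 14 × $2 = $28
  Dover–A1: 1 × $6 = $6
  Dover–A3: 117 × $7 = $819
Total cost = $1150.
So Boise→A2 carries 51 batches.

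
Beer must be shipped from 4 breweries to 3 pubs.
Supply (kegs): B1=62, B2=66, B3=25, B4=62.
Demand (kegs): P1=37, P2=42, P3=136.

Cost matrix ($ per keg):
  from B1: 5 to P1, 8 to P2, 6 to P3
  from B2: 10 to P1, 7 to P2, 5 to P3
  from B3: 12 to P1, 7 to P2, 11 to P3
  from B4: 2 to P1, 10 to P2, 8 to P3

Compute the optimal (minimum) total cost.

1185

Optimal allocation:
  B1->P2: 17 kegs
  B1->P3: 45 kegs
  B2->P3: 66 kegs
  B3->P2: 25 kegs
  B4->P1: 37 kegs
  B4->P3: 25 kegs
Total cost = $1185.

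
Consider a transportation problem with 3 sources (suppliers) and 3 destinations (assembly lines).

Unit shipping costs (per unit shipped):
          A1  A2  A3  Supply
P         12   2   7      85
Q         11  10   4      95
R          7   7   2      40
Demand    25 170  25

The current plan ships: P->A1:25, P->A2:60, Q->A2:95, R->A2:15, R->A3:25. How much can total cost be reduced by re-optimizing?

275

Current plan cost = 25·12 + 60·2 + 95·10 + 15·7 + 25·2 = 1525.
Optimal plan:
  P->A2: 85 × 2 = 170
  Q->A2: 70 × 10 = 700
  Q->A3: 25 × 4 = 100
  R->A1: 25 × 7 = 175
  R->A2: 15 × 7 = 105
Optimal cost = 1250.
Saving = 1525 − 1250 = 275.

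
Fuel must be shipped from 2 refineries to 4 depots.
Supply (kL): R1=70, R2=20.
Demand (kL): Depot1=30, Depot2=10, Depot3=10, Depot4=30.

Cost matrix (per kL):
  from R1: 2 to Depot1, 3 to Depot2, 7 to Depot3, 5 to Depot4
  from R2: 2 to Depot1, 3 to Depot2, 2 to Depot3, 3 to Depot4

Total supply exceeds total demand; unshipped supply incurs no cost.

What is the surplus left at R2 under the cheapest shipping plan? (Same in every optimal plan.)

An optimal plan:
  R1→Depot1: 30 × 2 = 60
  R1→Depot2: 10 × 3 = 30
  R1→Depot4: 20 × 5 = 100
  R2→Depot3: 10 × 2 = 20
  R2→Depot4: 10 × 3 = 30
Total cost = 240.
R2 ships 20 of its 20, leaving 0.

0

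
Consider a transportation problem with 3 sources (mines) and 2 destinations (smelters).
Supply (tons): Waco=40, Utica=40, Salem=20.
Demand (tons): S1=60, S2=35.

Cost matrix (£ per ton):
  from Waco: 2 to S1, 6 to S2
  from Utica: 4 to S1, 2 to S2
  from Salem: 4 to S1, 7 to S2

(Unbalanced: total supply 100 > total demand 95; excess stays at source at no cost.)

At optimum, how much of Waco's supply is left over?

0

Minimum-cost shipments:
  Waco→S1: 40 tons
  Utica→S2: 35 tons
  Salem→S1: 20 tons
Total cost = £230.
Waco ships 40 of its 40, leaving 0.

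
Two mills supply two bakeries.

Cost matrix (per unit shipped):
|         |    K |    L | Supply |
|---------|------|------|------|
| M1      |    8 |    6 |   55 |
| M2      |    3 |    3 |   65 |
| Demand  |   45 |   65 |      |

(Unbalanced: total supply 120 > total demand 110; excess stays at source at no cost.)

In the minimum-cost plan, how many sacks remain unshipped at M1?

10

An optimal plan:
  M1->L: 45 × 6 = 270
  M2->K: 45 × 3 = 135
  M2->L: 20 × 3 = 60
Total cost = 465.
M1 ships 45 of its 55, leaving 10.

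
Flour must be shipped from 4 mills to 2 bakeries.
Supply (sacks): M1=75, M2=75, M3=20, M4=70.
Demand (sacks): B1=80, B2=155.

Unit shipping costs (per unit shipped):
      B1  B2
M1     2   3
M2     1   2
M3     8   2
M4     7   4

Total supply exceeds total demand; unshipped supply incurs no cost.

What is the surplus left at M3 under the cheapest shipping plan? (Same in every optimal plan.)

0

An optimal plan:
  M1–B1: 5 sacks
  M1–B2: 70 sacks
  M2–B1: 75 sacks
  M3–B2: 20 sacks
  M4–B2: 65 sacks
Total cost = 595.
M3 ships 20 of its 20, leaving 0.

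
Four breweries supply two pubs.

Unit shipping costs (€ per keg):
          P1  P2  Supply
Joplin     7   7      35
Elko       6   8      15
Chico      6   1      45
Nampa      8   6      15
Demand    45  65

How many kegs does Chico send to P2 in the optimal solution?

45

Solving gives:
  Joplin to P1: 30 × €7 = €210
  Joplin to P2: 5 × €7 = €35
  Elko to P1: 15 × €6 = €90
  Chico to P2: 45 × €1 = €45
  Nampa to P2: 15 × €6 = €90
Total cost = €470.
So Chico→P2 carries 45 kegs.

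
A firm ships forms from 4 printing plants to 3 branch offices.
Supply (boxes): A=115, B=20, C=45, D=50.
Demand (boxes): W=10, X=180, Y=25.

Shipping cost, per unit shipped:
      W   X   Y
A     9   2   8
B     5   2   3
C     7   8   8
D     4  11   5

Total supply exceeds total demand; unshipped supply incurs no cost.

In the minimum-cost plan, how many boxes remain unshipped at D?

15

Minimum-cost shipments:
  A–X: 115 × 2 = 230
  B–X: 20 × 2 = 40
  C–X: 45 × 8 = 360
  D–W: 10 × 4 = 40
  D–Y: 25 × 5 = 125
Total cost = 795.
D ships 35 of its 50, leaving 15.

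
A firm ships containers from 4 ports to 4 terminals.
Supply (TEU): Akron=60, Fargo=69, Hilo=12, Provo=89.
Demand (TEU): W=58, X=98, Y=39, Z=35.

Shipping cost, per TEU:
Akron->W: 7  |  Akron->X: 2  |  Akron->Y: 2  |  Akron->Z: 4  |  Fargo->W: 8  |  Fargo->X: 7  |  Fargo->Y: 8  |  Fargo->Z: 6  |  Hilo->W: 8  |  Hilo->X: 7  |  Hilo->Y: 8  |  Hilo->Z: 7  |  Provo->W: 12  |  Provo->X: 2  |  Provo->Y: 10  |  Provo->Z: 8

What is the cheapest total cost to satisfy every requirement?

924

One minimum-cost allocation:
  Akron→X: 9 TEU
  Akron→Y: 39 TEU
  Akron→Z: 12 TEU
  Fargo→W: 46 TEU
  Fargo→Z: 23 TEU
  Hilo→W: 12 TEU
  Provo→X: 89 TEU
Total cost = 924.
(Supply check: Akron ships 60; Fargo ships 69; Hilo ships 12; Provo ships 89.)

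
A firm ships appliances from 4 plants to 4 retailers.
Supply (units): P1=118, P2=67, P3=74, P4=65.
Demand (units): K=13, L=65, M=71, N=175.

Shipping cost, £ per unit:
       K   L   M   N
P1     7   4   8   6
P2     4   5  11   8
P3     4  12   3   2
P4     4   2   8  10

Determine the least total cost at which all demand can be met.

One minimum-cost allocation:
  P1->N: 118 × £6 = £708
  P2->K: 13 × £4 = £52
  P2->N: 54 × £8 = £432
  P3->M: 71 × £3 = £213
  P3->N: 3 × £2 = £6
  P4->L: 65 × £2 = £130
Total = 708 + 52 + 432 + 213 + 6 + 130 = £1541.
(Supply check: P1 ships 118; P2 ships 67; P3 ships 74; P4 ships 65.)

1541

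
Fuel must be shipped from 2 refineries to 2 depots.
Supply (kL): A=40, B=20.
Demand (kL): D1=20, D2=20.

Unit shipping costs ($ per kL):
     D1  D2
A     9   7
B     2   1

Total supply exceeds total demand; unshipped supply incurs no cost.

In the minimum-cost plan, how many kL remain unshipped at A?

20

An optimal plan:
  A→D2: 20 × $7 = $140
  B→D1: 20 × $2 = $40
Total cost = $180.
A ships 20 of its 40, leaving 20.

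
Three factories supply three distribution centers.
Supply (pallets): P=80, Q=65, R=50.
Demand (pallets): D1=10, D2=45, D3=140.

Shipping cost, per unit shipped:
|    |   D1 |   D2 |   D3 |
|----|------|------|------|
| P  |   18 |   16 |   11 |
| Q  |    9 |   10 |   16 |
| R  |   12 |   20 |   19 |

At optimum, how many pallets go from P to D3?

80

Solving gives:
  P to D3: 80 pallets
  Q to D2: 45 pallets
  Q to D3: 20 pallets
  R to D1: 10 pallets
  R to D3: 40 pallets
Total cost = 2530.
So P→D3 carries 80 pallets.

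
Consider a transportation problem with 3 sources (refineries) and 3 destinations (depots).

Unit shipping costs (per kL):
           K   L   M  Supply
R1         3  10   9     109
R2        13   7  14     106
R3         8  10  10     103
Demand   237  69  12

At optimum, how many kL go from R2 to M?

12

The minimum-cost plan:
  R1→K: 109 × 3 = 327
  R2→K: 25 × 13 = 325
  R2→L: 69 × 7 = 483
  R2→M: 12 × 14 = 168
  R3→K: 103 × 8 = 824
Total cost = 2127.
So R2→M carries 12 kL.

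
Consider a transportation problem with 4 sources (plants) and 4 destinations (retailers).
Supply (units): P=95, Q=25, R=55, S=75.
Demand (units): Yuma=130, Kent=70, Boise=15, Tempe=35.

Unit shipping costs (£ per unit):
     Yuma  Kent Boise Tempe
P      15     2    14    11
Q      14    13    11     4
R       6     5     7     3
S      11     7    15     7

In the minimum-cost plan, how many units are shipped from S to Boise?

Optimal shipments:
  P–Yuma: 10 units
  P–Kent: 70 units
  P–Boise: 15 units
  Q–Tempe: 25 units
  R–Yuma: 55 units
  S–Yuma: 65 units
  S–Tempe: 10 units
Total cost = £1715.
The route S→Boise is not used.

0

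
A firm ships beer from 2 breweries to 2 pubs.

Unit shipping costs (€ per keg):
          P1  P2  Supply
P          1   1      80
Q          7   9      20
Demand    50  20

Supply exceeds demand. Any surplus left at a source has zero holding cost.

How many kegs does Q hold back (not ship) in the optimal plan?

Minimum-cost shipments:
  P->P1: 50 kegs
  P->P2: 20 kegs
Total cost = €70.
Q ships 0 of its 20, leaving 20.

20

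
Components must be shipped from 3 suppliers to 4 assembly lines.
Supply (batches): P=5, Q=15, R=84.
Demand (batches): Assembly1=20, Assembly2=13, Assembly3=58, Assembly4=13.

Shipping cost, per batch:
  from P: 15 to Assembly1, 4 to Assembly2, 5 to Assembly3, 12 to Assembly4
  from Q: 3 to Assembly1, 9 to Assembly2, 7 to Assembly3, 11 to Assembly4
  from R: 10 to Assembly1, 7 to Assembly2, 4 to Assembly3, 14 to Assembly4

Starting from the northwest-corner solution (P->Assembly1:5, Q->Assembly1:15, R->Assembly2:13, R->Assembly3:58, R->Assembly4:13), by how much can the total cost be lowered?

Current plan cost = 5·15 + 15·3 + 13·7 + 58·4 + 13·14 = 625.
Optimal plan:
  P->Assembly2: 5 batches
  Q->Assembly1: 15 batches
  R->Assembly1: 5 batches
  R->Assembly2: 8 batches
  R->Assembly3: 58 batches
  R->Assembly4: 13 batches
Optimal cost = 585.
Saving = 625 − 585 = 40.

40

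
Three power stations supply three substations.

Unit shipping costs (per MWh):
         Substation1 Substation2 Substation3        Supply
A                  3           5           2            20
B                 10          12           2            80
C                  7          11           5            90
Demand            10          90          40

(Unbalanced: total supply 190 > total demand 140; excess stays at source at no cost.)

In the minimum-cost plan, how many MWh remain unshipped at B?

An optimal plan:
  A–Substation2: 20 MWh
  B–Substation3: 40 MWh
  C–Substation1: 10 MWh
  C–Substation2: 70 MWh
Total cost = 1020.
B ships 40 of its 80, leaving 40.

40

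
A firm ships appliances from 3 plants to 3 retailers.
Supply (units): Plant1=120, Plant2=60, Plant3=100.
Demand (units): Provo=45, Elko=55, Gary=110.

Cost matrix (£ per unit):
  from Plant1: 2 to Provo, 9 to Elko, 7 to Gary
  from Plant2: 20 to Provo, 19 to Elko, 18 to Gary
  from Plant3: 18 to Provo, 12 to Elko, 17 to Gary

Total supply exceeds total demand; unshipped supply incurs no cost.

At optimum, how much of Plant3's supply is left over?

Minimum-cost shipments:
  Plant1 to Provo: 45 × £2 = £90
  Plant1 to Gary: 75 × £7 = £525
  Plant3 to Elko: 55 × £12 = £660
  Plant3 to Gary: 35 × £17 = £595
Total cost = £1870.
Plant3 ships 90 of its 100, leaving 10.

10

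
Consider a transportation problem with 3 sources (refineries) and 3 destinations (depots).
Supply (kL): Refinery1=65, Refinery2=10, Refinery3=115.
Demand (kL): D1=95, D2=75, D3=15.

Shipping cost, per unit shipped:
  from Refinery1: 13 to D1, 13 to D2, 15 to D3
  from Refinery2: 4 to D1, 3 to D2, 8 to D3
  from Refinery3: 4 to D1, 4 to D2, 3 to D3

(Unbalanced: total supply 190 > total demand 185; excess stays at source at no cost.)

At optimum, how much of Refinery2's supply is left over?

An optimal plan:
  Refinery1->D2: 60 × 13 = 780
  Refinery2->D2: 10 × 3 = 30
  Refinery3->D1: 95 × 4 = 380
  Refinery3->D2: 5 × 4 = 20
  Refinery3->D3: 15 × 3 = 45
Total cost = 1255.
Refinery2 ships 10 of its 10, leaving 0.

0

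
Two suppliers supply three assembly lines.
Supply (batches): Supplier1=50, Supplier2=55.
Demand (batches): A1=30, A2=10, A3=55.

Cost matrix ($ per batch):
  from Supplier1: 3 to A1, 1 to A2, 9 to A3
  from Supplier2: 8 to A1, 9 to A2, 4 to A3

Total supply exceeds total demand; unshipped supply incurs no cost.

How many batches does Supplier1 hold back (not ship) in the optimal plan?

10

An optimal plan:
  Supplier1–A1: 30 batches
  Supplier1–A2: 10 batches
  Supplier2–A3: 55 batches
Total cost = $320.
Supplier1 ships 40 of its 50, leaving 10.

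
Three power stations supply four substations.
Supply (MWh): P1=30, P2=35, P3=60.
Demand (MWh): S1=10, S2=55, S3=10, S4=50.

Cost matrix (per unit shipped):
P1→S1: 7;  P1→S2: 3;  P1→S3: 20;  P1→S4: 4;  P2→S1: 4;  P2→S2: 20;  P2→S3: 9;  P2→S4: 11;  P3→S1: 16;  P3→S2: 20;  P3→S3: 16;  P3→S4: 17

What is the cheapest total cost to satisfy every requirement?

A cheapest plan:
  P1->S2: 30 MWh
  P2->S1: 10 MWh
  P2->S3: 10 MWh
  P2->S4: 15 MWh
  P3->S2: 25 MWh
  P3->S4: 35 MWh
Total cost = 1480.
(Supply check: P1 ships 30; P2 ships 35; P3 ships 60.)

1480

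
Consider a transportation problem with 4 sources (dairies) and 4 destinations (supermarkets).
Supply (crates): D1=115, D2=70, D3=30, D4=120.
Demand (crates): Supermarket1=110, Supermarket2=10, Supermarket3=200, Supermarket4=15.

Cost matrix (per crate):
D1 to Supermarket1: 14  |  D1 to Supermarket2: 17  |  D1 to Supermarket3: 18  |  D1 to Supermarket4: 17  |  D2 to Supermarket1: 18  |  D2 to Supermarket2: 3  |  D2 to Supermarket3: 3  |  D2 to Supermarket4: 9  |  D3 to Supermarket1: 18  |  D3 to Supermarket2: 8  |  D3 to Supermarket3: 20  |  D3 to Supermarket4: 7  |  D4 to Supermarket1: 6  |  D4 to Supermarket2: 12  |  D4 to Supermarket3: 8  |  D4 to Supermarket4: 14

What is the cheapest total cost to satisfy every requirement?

3085

Optimal allocation:
  D1–Supermarket1: 110 crates
  D1–Supermarket3: 5 crates
  D2–Supermarket3: 70 crates
  D3–Supermarket2: 10 crates
  D3–Supermarket3: 5 crates
  D3–Supermarket4: 15 crates
  D4–Supermarket3: 120 crates
Total cost = 3085.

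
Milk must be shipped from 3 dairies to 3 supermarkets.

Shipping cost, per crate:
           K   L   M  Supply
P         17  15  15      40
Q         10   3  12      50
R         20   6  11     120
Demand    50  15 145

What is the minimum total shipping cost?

Optimal allocation:
  P→M: 40 crates
  Q→K: 50 crates
  R→L: 15 crates
  R→M: 105 crates
Total cost = 2345.

2345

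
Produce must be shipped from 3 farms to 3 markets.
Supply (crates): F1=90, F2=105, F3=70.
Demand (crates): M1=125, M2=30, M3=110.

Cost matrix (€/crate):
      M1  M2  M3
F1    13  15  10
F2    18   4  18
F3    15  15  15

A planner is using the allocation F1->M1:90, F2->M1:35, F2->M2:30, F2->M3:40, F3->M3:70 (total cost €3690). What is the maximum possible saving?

270

Current plan cost = 90·13 + 35·18 + 30·4 + 40·18 + 70·15 = €3690.
Optimal plan:
  F1→M3: 90 crates
  F2→M1: 55 crates
  F2→M2: 30 crates
  F2→M3: 20 crates
  F3→M1: 70 crates
Optimal cost = €3420.
Saving = 3690 − 3420 = €270.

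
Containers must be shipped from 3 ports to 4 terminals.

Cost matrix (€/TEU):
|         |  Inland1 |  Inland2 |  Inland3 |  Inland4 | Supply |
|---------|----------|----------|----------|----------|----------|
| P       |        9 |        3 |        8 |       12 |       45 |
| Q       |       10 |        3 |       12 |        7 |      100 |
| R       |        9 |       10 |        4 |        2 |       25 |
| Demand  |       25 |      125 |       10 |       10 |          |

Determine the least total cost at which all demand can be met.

Optimal allocation:
  P->Inland1: 20 × €9 = €180
  P->Inland2: 25 × €3 = €75
  Q->Inland2: 100 × €3 = €300
  R->Inland1: 5 × €9 = €45
  R->Inland3: 10 × €4 = €40
  R->Inland4: 10 × €2 = €20
Total = 180 + 75 + 300 + 45 + 40 + 20 = €660.
(Supply check: P ships 45; Q ships 100; R ships 25.)

660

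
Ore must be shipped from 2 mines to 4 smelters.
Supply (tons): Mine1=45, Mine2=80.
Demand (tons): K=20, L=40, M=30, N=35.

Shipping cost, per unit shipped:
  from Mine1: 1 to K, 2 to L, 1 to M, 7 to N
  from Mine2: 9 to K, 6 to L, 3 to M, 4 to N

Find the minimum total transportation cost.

390

A cheapest plan:
  Mine1→K: 20 × 1 = 20
  Mine1→L: 25 × 2 = 50
  Mine2→L: 15 × 6 = 90
  Mine2→M: 30 × 3 = 90
  Mine2→N: 35 × 4 = 140
Total = 20 + 50 + 90 + 90 + 140 = 390.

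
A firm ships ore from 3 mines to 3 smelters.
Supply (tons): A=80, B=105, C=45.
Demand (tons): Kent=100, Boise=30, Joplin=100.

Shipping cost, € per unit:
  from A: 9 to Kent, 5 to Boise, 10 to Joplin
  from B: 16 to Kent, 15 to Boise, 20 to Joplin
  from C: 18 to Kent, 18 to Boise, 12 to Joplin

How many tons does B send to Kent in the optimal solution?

The minimum-cost plan:
  A->Boise: 25 × €5 = €125
  A->Joplin: 55 × €10 = €550
  B->Kent: 100 × €16 = €1600
  B->Boise: 5 × €15 = €75
  C->Joplin: 45 × €12 = €540
Total cost = €2890.
So B→Kent carries 100 tons.

100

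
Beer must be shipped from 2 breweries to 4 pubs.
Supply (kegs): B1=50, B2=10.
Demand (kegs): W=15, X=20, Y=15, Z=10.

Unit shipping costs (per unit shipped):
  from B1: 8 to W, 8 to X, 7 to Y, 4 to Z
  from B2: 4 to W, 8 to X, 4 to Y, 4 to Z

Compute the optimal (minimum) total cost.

A cheapest plan:
  B1->W: 5 × 8 = 40
  B1->X: 20 × 8 = 160
  B1->Y: 15 × 7 = 105
  B1->Z: 10 × 4 = 40
  B2->W: 10 × 4 = 40
Total = 40 + 160 + 105 + 40 + 40 = 385.
(Supply check: B1 ships 50; B2 ships 10.)

385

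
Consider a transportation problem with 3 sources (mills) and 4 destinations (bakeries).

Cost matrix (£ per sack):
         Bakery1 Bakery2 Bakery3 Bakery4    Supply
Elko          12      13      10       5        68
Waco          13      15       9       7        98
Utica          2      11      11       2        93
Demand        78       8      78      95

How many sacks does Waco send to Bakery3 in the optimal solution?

The minimum-cost plan:
  Elko->Bakery2: 8 × £13 = £104
  Elko->Bakery4: 60 × £5 = £300
  Waco->Bakery3: 78 × £9 = £702
  Waco->Bakery4: 20 × £7 = £140
  Utica->Bakery1: 78 × £2 = £156
  Utica->Bakery4: 15 × £2 = £30
Total cost = £1432.
So Waco→Bakery3 carries 78 sacks.

78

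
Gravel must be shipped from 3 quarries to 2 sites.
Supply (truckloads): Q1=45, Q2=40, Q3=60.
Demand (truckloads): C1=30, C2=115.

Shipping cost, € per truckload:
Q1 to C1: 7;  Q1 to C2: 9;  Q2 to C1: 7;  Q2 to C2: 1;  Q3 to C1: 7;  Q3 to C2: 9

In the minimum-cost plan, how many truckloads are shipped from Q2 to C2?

The minimum-cost plan:
  Q1 to C1: 30 × €7 = €210
  Q1 to C2: 15 × €9 = €135
  Q2 to C2: 40 × €1 = €40
  Q3 to C2: 60 × €9 = €540
Total cost = €925.
So Q2→C2 carries 40 truckloads.

40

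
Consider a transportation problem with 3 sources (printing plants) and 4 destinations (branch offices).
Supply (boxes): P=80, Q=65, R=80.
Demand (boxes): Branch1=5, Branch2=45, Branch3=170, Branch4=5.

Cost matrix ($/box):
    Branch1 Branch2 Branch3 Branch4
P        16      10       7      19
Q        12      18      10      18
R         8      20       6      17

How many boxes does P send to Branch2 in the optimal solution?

Optimal shipments:
  P→Branch2: 45 × $10 = $450
  P→Branch3: 35 × $7 = $245
  Q→Branch1: 5 × $12 = $60
  Q→Branch3: 55 × $10 = $550
  Q→Branch4: 5 × $18 = $90
  R→Branch3: 80 × $6 = $480
Total cost = $1875.
So P→Branch2 carries 45 boxes.

45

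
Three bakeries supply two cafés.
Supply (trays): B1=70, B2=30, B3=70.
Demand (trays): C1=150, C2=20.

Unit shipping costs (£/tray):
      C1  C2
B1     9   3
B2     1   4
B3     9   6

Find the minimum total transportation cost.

1170

One minimum-cost allocation:
  B1→C1: 50 × £9 = £450
  B1→C2: 20 × £3 = £60
  B2→C1: 30 × £1 = £30
  B3→C1: 70 × £9 = £630
Total = 450 + 60 + 30 + 630 = £1170.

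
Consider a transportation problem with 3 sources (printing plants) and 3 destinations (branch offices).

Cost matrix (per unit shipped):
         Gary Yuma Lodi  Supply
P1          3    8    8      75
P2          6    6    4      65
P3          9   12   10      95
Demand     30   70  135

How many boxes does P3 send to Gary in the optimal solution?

Optimal shipments:
  P1->Gary: 30 boxes
  P1->Yuma: 45 boxes
  P2->Lodi: 65 boxes
  P3->Yuma: 25 boxes
  P3->Lodi: 70 boxes
Total cost = 1710.
The route P3→Gary is not used.

0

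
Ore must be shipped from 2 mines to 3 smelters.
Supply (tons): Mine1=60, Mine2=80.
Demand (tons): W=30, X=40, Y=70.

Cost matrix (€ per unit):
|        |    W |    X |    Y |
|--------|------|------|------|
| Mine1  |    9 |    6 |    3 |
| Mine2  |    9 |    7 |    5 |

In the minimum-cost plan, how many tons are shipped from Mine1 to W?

0

Optimal shipments:
  Mine1->Y: 60 × €3 = €180
  Mine2->W: 30 × €9 = €270
  Mine2->X: 40 × €7 = €280
  Mine2->Y: 10 × €5 = €50
Total cost = €780.
The route Mine1→W is not used.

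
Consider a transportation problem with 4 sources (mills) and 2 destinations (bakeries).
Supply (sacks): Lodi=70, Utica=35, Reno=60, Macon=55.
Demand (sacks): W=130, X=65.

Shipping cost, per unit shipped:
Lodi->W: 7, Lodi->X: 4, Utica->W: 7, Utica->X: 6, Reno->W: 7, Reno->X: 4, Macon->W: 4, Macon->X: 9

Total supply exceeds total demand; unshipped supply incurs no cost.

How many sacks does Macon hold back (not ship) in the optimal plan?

An optimal plan:
  Lodi->X: 65 × 4 = 260
  Utica->W: 15 × 7 = 105
  Reno->W: 60 × 7 = 420
  Macon->W: 55 × 4 = 220
Total cost = 1005.
Macon ships 55 of its 55, leaving 0.

0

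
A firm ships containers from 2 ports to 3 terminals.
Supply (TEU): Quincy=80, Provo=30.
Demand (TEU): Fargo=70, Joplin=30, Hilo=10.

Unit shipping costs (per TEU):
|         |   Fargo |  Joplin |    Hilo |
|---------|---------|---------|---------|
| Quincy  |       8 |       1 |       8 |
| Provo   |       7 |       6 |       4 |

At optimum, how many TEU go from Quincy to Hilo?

The minimum-cost plan:
  Quincy to Fargo: 50 × 8 = 400
  Quincy to Joplin: 30 × 1 = 30
  Provo to Fargo: 20 × 7 = 140
  Provo to Hilo: 10 × 4 = 40
Total cost = 610.
The route Quincy→Hilo is not used.

0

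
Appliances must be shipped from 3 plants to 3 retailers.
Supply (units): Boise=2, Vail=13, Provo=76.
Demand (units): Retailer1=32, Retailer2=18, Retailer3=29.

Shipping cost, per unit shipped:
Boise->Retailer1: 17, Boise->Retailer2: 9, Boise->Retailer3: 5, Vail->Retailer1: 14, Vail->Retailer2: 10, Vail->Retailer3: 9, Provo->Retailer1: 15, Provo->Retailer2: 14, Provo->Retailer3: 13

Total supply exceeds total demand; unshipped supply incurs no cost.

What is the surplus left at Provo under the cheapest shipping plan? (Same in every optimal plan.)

Minimum-cost shipments:
  Boise–Retailer3: 2 × 5 = 10
  Vail–Retailer2: 13 × 10 = 130
  Provo–Retailer1: 32 × 15 = 480
  Provo–Retailer2: 5 × 14 = 70
  Provo–Retailer3: 27 × 13 = 351
Total cost = 1041.
Provo ships 64 of its 76, leaving 12.

12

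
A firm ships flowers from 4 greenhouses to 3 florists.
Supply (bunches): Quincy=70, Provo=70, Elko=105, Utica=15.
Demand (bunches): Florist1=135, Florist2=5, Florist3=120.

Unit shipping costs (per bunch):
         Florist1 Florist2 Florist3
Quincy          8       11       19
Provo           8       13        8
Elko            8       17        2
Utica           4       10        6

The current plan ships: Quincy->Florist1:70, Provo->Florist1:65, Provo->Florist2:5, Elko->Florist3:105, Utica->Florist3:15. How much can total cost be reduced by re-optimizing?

Current plan cost = 70·8 + 65·8 + 5·13 + 105·2 + 15·6 = 1445.
Optimal plan:
  Quincy–Florist1: 65 bunches
  Quincy–Florist2: 5 bunches
  Provo–Florist1: 55 bunches
  Provo–Florist3: 15 bunches
  Elko–Florist3: 105 bunches
  Utica–Florist1: 15 bunches
Optimal cost = 1405.
Saving = 1445 − 1405 = 40.

40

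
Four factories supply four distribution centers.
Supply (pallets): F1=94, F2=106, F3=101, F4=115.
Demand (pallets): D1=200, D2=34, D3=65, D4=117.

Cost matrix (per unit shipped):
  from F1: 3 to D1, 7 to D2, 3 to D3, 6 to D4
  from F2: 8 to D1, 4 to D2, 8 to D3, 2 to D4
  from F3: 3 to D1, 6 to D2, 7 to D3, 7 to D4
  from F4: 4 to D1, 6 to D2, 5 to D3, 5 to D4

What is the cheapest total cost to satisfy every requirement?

1336

An optimal shipping plan:
  F1 to D1: 29 × 3 = 87
  F1 to D3: 65 × 3 = 195
  F2 to D4: 106 × 2 = 212
  F3 to D1: 101 × 3 = 303
  F4 to D1: 70 × 4 = 280
  F4 to D2: 34 × 6 = 204
  F4 to D4: 11 × 5 = 55
Total = 87 + 195 + 212 + 303 + 280 + 204 + 55 = 1336.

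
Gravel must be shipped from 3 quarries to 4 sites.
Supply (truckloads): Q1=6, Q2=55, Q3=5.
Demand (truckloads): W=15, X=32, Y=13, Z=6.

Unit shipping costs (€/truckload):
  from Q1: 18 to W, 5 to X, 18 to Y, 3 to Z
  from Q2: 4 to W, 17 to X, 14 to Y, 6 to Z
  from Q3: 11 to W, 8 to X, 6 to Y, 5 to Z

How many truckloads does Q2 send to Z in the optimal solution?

The minimum-cost plan:
  Q1 to X: 6 × €5 = €30
  Q2 to W: 15 × €4 = €60
  Q2 to X: 21 × €17 = €357
  Q2 to Y: 13 × €14 = €182
  Q2 to Z: 6 × €6 = €36
  Q3 to X: 5 × €8 = €40
Total cost = €705.
So Q2→Z carries 6 truckloads.

6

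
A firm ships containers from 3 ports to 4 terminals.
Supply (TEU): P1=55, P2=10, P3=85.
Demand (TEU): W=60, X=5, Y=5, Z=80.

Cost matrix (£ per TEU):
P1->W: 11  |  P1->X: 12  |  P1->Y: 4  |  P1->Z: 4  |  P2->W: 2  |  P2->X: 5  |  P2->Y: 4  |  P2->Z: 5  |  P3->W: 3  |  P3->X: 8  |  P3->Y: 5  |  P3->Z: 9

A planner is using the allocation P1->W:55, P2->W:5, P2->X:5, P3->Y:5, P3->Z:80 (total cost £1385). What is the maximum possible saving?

Current plan cost = 55·11 + 5·2 + 5·5 + 5·5 + 80·9 = £1385.
Optimal plan:
  P1->Z: 55 × £4 = £220
  P2->Z: 10 × £5 = £50
  P3->W: 60 × £3 = £180
  P3->X: 5 × £8 = £40
  P3->Y: 5 × £5 = £25
  P3->Z: 15 × £9 = £135
Optimal cost = £650.
Saving = 1385 − 650 = £735.

735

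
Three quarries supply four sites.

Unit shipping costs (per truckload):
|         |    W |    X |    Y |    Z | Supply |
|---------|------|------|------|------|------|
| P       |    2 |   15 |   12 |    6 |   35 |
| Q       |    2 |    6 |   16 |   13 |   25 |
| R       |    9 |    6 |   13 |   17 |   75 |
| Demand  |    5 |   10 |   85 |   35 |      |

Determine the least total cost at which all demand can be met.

1415

A cheapest plan:
  P to Z: 35 × 6 = 210
  Q to W: 5 × 2 = 10
  Q to X: 10 × 6 = 60
  Q to Y: 10 × 16 = 160
  R to Y: 75 × 13 = 975
Total = 210 + 10 + 60 + 160 + 975 = 1415.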